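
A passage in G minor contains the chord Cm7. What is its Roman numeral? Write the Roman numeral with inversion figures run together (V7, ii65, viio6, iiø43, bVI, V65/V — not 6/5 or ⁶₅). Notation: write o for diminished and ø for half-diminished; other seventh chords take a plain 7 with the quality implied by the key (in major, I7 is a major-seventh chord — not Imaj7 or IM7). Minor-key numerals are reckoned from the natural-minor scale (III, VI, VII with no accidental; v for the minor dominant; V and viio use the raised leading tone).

iv7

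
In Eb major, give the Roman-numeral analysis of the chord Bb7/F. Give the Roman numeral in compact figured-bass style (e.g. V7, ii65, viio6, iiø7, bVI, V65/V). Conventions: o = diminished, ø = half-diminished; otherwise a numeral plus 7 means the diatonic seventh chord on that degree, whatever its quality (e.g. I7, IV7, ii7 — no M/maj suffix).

The pitches Bb-D-F-Ab form a dominant seventh chord rooted on Bb.
In Eb major, Bb is the dominant; the diatonic dominant seventh chord there is V7.
With F in the bass the chord is in second inversion, so the figured bass is 43.

V43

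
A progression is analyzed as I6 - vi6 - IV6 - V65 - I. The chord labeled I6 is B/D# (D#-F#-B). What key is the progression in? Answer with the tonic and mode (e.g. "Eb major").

B major

The chord B/D# is a major triad rooted on B; its label is I6.
If B is scale degree 1 and the mode makes that degree carry a major triad, the tonic is B and the mode is major.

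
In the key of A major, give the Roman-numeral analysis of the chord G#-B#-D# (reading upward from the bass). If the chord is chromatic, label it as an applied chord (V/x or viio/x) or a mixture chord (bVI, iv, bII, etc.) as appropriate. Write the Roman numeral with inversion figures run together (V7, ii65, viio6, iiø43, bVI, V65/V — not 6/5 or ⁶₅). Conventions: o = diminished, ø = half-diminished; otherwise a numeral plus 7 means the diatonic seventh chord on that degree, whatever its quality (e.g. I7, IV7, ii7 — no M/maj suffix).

The pitches G#-B#-D# form a major triad rooted on G#.
G# is not a diatonic chord root with this quality in A major, but it lies a perfect fifth above C# (iii), so the chord functions as an applied dominant of iii.

V/iii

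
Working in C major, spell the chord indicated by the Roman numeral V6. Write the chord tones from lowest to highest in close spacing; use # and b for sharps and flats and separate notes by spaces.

B D G

The numeral's case and figure indicate a major triad. In C major its root, the dominant, is G.
That chord is spelled G-B-D.
With the 6 figure the chord is in first inversion; from the bass B upward in close position it reads B-D-G.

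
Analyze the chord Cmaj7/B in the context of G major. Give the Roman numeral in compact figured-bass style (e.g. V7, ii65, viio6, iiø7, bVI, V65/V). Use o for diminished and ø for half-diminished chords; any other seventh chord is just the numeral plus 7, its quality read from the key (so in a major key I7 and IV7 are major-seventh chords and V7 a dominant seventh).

IV42

The pitches C-E-G-B form a major seventh chord rooted on C.
In G major, C is the subdominant; the diatonic major seventh chord there is IV7.
With B in the bass the chord is in third inversion, so the figured bass is 42.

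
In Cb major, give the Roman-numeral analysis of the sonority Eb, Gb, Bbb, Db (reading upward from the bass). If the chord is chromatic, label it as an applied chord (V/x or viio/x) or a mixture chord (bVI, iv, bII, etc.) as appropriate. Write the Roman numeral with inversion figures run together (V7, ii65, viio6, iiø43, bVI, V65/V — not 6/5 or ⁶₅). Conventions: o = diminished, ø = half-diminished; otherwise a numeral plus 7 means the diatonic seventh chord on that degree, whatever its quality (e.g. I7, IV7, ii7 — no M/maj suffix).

viiø7/IV

Stacked in thirds the chord is Eb-Gb-Bbb-Db: a half-diminished seventh chord on Eb.
Eb sits a half step below Fb (IV in Cb major); a diminished chord there is the applied leading-tone chord of IV.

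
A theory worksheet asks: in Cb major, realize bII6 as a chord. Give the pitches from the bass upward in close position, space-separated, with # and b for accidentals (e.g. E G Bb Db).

Scale degree 2 in Cb major is Db; lowering it a half step gives Dbb. bII6 is the Neapolitan sixth — a major triad on the lowered second degree, here in its customary first inversion.
So the chord is Dbb-Fb-Abb, a major triad.
With the 6 figure the chord is in first inversion; from the bass Fb upward in close position it reads Fb-Abb-Dbb.

Fb Abb Dbb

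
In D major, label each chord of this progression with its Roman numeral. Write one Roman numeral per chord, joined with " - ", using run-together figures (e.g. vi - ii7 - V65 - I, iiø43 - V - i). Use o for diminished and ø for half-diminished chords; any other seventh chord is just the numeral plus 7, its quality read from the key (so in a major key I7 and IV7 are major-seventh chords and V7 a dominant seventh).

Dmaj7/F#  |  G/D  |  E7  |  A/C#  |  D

Dmaj7/F#: root D is the tonic; major seventh chord there is I65.
G/D: major triad on G = scale degree 4 → IV64.
E7 is the secondary dominant of V (dominant seventh chord on E): V7/V.
A/C#: root A is the dominant; major triad there is V6.
D: major triad on D = scale degree 1 → I.

I65 - IV64 - V7/V - V6 - I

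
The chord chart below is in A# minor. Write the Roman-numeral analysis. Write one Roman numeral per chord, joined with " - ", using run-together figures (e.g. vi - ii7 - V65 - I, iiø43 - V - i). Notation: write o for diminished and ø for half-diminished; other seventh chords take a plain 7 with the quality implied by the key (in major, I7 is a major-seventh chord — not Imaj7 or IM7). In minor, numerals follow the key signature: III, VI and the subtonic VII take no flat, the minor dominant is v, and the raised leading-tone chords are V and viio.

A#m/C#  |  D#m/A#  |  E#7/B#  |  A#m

i6 - iv64 - V43 - i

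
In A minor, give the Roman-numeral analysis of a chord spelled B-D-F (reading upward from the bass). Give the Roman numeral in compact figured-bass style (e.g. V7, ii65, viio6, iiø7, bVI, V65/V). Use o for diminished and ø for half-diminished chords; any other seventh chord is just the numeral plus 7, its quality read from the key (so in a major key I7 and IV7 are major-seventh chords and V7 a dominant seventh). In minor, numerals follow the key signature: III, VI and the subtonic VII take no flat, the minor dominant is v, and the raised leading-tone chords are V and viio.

Stacked in thirds the chord is B-D-F: a diminished triad on B.
B is scale degree 2 in A minor, and a diminished triad on that degree is written iio.

iio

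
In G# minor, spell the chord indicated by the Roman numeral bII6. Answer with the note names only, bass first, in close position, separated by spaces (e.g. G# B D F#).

bII6 is the Neapolitan sixth — a major triad on the lowered second degree, here in its customary first inversion. In G# minor that root is A.
So the chord is A-C#-E, a major triad.
The figured bass 6 indicates first inversion, placing the third (C#) in the bass: C#-E-A.

C# E A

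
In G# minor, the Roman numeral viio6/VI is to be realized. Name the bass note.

F#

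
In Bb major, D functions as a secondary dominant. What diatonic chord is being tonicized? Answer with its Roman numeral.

The chord is a major triad on D.
A dominant resolves down a perfect fifth: D → G. In Bb major, G is scale degree 6, i.e. vi.

vi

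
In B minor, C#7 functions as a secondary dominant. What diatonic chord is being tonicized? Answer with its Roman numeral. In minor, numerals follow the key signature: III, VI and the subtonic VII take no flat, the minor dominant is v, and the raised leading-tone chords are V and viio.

V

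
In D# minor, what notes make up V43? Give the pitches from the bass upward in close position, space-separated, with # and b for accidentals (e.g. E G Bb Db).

E# G# A# C##

In D# minor, the dominant is A#. The dominant is major (leading tone raised), so V is a dominant seventh chord.
That chord is spelled A#-C##-E#-G#.
The figured bass 43 indicates second inversion, placing the fifth (E#) in the bass: E#-G#-A#-C##.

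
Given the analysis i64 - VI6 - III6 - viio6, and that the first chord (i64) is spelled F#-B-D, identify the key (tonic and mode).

The anchor chord is a minor triad on B, labeled i64.
If B is scale degree 1 and the mode makes that degree carry a minor triad, the tonic is B and the mode is minor.

B minor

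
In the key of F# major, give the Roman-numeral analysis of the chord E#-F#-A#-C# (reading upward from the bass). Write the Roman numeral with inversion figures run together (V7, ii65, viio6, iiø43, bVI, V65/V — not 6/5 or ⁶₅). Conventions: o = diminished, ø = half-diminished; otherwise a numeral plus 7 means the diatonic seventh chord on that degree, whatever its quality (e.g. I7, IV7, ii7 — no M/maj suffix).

Stacked in thirds the chord is F#-A#-C#-E#: a major seventh chord on F#.
In F# major, F# is the tonic; the diatonic major seventh chord there is I7.
With E# in the bass the chord is in third inversion, so the figured bass is 42.

I42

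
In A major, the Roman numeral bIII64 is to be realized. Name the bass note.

G

bIII in A major has root C; the chord is C-E-G.
The figure 64 means second inversion — the fifth is in the bass.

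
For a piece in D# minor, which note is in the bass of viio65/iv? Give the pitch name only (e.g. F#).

A#

The applied chord viio65/iv is rooted on F##: F##-A#-C#-E.
The figure 65 means first inversion — the third is in the bass.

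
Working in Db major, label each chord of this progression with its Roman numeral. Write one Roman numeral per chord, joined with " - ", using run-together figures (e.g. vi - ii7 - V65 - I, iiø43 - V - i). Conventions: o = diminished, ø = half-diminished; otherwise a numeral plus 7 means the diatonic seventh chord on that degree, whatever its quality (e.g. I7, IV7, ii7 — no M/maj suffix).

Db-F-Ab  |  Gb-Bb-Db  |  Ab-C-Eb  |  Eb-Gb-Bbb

Db-F-Ab: root Db is the tonic; major triad there is I.
Gb-Bb-Db: major triad on Gb = scale degree 4 → IV.
Ab-C-Eb: root Ab is the dominant; major triad there is V.
Eb-Gb-Bbb is non-diatonic — iio, a mixture chord from Db minor.

I - IV - V - iio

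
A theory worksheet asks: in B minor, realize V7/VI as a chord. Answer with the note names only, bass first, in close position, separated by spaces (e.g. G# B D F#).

V7/VI is a secondary dominant — the dominant seventh of VI. VI in B minor is G, so the applied chord's root is D, a perfect fifth above.
Building a dominant seventh chord on D gives D-F#-A-C.

D F# A C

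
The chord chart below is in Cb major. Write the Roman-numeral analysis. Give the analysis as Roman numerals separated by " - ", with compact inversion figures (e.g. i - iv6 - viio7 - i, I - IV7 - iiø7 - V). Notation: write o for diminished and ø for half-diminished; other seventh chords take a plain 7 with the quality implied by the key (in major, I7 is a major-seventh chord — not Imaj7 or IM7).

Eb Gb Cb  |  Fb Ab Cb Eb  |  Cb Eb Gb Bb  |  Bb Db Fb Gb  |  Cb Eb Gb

Eb-Gb-Cb: major triad on Cb = scale degree 1 → I6.
Fb-Ab-Cb-Eb: major seventh chord on Fb = scale degree 4 → IV7.
Cb-Eb-Gb-Bb: root Cb is the tonic; major seventh chord there is I7.
Bb-Db-Fb-Gb: root Gb is the dominant; dominant seventh chord there is V65.
Cb-Eb-Gb: root Cb is the tonic; major triad there is I.

I6 - IV7 - I7 - V65 - I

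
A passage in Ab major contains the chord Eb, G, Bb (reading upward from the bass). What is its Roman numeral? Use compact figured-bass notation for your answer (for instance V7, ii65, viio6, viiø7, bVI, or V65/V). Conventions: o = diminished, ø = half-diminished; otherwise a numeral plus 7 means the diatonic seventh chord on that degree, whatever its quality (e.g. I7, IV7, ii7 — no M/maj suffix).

Stacked in thirds the chord is Eb-G-Bb: a major triad on Eb.
Eb is scale degree 5 in Ab major, and a major triad on that degree is written V.

V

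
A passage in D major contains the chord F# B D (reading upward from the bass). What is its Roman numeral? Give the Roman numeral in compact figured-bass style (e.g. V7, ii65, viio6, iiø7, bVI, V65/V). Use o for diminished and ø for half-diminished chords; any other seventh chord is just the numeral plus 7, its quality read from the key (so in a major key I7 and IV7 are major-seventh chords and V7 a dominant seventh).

vi64

The pitches B-D-F# form a minor triad rooted on B.
In D major, B is the submediant; the diatonic minor triad there is vi.
With F# in the bass the chord is in second inversion, so the figured bass is 64.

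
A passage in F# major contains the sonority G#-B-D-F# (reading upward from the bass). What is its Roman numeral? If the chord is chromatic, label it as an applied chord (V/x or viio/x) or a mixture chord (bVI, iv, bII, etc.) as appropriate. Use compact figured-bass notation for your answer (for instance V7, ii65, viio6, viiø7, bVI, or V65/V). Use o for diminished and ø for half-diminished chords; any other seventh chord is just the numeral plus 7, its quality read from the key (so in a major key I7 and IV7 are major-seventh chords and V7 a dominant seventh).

iiø7

The pitches G#-B-D-F# form a half-diminished seventh chord rooted on G#.
G# is the second degree of F# major. This is the half-diminished supertonic seventh, borrowed from the parallel minor.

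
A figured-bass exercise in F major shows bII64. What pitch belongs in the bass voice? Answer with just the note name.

bII in F major has root Gb; the chord is Gb-Bb-Db.
The figure 64 means second inversion — the fifth is in the bass.

Db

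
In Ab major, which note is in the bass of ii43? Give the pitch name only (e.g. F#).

F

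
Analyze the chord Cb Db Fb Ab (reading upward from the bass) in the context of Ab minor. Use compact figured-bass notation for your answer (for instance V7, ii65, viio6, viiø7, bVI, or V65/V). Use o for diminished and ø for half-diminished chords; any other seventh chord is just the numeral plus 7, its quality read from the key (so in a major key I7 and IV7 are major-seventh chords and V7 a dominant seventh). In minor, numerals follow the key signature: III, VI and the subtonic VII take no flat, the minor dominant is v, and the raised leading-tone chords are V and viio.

iv42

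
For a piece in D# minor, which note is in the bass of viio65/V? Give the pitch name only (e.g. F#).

B#

The applied chord viio65/V is rooted on G##: G##-B#-D#-F#.
The figure 65 means first inversion — the third is in the bass.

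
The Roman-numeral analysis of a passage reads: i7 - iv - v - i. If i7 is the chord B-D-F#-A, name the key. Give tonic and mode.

B minor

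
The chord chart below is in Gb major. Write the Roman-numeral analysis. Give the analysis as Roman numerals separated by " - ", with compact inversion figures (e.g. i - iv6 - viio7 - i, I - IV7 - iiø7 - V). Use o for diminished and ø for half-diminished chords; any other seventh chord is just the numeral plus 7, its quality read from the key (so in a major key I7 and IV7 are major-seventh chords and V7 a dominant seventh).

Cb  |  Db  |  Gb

Cb has root Cb, degree 4 in Gb major, so IV.
Db: root Db is the dominant; major triad there is V.
Gb: root Gb is the tonic; major triad there is I.

IV - V - I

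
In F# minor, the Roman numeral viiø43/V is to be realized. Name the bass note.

The applied chord viiø43/V is rooted on B#: B#-D#-F#-A#.
The figure 43 means second inversion — the fifth is in the bass.

F#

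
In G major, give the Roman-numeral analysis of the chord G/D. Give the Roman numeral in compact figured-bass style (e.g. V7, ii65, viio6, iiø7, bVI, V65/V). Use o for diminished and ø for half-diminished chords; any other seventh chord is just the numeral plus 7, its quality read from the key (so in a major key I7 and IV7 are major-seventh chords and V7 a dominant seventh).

Stacked in thirds the chord is G-B-D: a major triad on G.
In G major, G is the tonic; the diatonic major triad there is I.
With D in the bass the chord is in second inversion, so the figured bass is 64.

I64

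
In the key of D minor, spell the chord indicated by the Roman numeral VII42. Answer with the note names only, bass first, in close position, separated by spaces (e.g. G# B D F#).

In D minor, the subtonic is C, and the diatonic chord built there is a dominant seventh chord.
That chord is spelled C-E-G-Bb.
With the 42 figure the chord is in third inversion; from the bass Bb upward in close position it reads Bb-C-E-G.

Bb C E G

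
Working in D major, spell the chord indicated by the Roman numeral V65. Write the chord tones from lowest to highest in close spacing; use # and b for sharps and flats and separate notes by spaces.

In D major, the dominant is A, and the diatonic chord built there is a dominant seventh chord.
That chord is spelled A-C#-E-G.
The figured bass 65 indicates first inversion, placing the third (C#) in the bass: C#-E-G-A.

C# E G A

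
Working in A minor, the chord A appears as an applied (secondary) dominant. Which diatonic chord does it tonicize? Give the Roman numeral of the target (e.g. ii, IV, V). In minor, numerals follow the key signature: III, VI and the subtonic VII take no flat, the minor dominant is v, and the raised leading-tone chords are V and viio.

iv

The chord is a major triad on A.
A dominant resolves down a perfect fifth: A → D. In A minor, D is scale degree 4, i.e. iv.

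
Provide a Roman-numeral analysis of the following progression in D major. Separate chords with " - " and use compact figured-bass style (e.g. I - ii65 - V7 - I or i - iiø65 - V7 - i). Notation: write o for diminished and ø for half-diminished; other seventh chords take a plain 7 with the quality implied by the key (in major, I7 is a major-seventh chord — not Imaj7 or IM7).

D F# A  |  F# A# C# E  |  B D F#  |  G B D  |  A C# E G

I - V7/vi - vi - IV - V7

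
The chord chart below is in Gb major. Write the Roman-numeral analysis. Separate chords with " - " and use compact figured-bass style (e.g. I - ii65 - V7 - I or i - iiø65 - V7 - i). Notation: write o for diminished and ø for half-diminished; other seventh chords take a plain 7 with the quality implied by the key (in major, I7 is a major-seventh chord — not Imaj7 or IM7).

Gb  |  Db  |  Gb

I - V - I

Gb: root Gb is the tonic; major triad there is I.
Db: root Db is the dominant; major triad there is V.
Gb: major triad on Gb = scale degree 1 → I.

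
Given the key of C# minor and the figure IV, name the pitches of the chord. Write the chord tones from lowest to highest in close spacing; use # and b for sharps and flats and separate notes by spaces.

F# A# C#

IV is the major subdominant, borrowed from the parallel major. In C# minor that root is F#.
So the chord is F#-A#-C#, a major triad.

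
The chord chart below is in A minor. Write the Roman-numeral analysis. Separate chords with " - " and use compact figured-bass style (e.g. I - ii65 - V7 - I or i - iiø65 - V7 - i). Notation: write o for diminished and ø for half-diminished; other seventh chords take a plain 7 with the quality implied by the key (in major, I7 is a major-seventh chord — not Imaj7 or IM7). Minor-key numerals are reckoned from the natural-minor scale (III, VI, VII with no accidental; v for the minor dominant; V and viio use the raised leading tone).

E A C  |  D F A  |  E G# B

i64 - iv - V

E-A-C: root A is the tonic; minor triad there is i64.
D-F-A: minor triad on D = scale degree 4 → iv.
E-G#-B: major triad on E = scale degree 5 → V.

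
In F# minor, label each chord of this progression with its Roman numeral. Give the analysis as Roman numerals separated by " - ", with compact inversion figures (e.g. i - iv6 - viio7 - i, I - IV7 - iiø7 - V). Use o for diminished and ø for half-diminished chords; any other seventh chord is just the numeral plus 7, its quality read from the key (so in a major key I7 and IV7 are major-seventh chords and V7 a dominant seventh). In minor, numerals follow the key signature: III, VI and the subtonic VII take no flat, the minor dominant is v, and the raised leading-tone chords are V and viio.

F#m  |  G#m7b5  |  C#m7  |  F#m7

F#m: minor triad on F# = scale degree 1 → i.
G#m7b5 has root G#, degree 2 in F# minor, so iiø7.
C#m7: root C# is the dominant; minor seventh chord there is v7.
F#m7: root F# is the tonic; minor seventh chord there is i7.

i - iiø7 - v7 - i7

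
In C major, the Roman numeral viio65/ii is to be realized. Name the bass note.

E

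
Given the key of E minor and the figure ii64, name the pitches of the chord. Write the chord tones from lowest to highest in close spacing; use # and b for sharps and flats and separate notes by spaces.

C# F# A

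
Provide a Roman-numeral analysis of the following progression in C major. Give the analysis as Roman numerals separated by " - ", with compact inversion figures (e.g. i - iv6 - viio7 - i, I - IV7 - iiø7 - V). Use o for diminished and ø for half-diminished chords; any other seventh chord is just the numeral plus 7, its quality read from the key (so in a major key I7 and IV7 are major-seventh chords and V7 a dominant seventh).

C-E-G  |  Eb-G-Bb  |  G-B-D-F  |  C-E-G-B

C-E-G: major triad on C = scale degree 1 → I.
Eb-G-Bb: major triad on Eb — chromatic; bIII (borrowed from the parallel minor).
G-B-D-F has root G, degree 5 in C major, so V7.
C-E-G-B: major seventh chord on C = scale degree 1 → I7.

I - bIII - V7 - I7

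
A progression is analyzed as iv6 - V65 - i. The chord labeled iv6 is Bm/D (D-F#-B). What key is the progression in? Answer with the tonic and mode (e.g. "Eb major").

iv6 is given as D-F#-B — a minor triad with root B.
iv6 on B implies B is the subdominant; that puts the tonic at F#, and the lowercase numeral fits minor mode.

F# minor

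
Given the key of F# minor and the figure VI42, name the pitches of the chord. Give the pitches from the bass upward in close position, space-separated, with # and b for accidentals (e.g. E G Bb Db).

The numeral's case and figure indicate a major seventh chord. In F# minor its root, scale degree 6, is D.
That chord is spelled D-F#-A-C#.
With the 42 figure the chord is in third inversion; from the bass C# upward in close position it reads C#-D-F#-A.

C# D F# A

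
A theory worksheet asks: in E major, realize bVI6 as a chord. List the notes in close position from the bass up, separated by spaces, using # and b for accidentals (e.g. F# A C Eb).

Scale degree 6 in E major is C#; lowering it a half step gives C. bVI6 is a major triad on the lowered sixth degree, borrowed from the parallel minor.
So the chord is C-E-G, a major triad.
With the 6 figure the chord is in first inversion; from the bass E upward in close position it reads E-G-C.

E G C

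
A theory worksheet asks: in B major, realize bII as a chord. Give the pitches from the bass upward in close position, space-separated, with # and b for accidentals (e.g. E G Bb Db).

C E G

bII is the Neapolitan chord — a major triad on the lowered second degree. In B major that root is C.
So the chord is C-E-G, a major triad.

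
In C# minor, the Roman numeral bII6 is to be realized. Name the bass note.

bII in C# minor has root D; the chord is D-F#-A.
The figure 6 means first inversion — the third is in the bass.

F#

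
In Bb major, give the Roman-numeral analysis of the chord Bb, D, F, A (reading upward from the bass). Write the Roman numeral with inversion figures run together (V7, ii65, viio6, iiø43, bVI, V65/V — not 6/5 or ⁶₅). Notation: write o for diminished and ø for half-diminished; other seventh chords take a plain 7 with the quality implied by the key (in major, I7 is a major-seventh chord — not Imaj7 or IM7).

The pitches Bb-D-F-A form a major seventh chord rooted on Bb.
In Bb major, Bb is the tonic; the diatonic major seventh chord there is I7.

I7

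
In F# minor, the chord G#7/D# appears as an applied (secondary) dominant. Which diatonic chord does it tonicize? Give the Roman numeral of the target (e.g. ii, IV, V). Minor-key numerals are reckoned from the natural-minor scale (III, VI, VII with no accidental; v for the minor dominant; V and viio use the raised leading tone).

The chord is a dominant seventh chord on G#.
A dominant resolves down a perfect fifth: G# → C#. In F# minor, C# is scale degree 5, i.e. V.

V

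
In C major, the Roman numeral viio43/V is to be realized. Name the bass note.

The applied chord viio43/V is rooted on F#: F#-A-C-Eb.
The figure 43 means second inversion — the fifth is in the bass.

C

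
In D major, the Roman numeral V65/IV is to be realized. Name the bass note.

The applied chord V65/IV is rooted on D: D-F#-A-C.
The figure 65 means first inversion — the third is in the bass.

F#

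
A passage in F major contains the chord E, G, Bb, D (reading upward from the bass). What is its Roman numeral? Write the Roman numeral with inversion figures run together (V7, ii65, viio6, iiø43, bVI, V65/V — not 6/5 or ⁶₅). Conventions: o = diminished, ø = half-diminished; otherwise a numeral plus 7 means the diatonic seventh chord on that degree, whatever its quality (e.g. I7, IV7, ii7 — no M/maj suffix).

Stacked in thirds the chord is E-G-Bb-D: a half-diminished seventh chord on E.
E is scale degree 7 in F major, and a half-diminished seventh chord on that degree is written viiø7.

viiø7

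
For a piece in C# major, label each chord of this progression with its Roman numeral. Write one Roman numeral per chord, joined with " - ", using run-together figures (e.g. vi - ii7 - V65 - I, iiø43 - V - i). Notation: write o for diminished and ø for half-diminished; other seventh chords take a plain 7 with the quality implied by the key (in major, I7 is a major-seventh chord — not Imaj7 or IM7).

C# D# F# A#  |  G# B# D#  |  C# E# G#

ii42 - V - I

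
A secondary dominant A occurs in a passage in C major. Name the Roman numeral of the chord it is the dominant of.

The chord is a major triad on A.
A dominant resolves down a perfect fifth: A → D. In C major, D is scale degree 2, i.e. ii.

ii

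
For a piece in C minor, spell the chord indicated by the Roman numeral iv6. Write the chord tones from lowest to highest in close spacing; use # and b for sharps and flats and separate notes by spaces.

Ab C F

In C minor, the fourth degree is F, and the diatonic chord built there is a minor triad.
That chord is spelled F-Ab-C.
The figured bass 6 indicates first inversion, placing the third (Ab) in the bass: Ab-C-F.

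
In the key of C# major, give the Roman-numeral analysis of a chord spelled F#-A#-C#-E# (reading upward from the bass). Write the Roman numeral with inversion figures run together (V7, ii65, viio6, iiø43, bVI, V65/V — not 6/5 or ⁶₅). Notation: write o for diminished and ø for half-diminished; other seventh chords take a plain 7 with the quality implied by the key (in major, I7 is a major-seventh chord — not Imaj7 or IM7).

IV7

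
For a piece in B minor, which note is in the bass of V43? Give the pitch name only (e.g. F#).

V in B minor has root F#; the chord is F#-A#-C#-E.
The figure 43 means second inversion — the fifth is in the bass.

C#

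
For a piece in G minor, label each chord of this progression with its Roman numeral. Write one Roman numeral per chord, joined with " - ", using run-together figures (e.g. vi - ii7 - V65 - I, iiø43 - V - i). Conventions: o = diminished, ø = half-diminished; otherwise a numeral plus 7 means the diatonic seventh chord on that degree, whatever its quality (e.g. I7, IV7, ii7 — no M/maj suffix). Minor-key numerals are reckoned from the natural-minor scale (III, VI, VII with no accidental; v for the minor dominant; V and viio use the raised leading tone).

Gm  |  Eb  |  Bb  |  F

Gm: minor triad on G = scale degree 1 → i.
Eb has root Eb, degree 6 in G minor, so VI.
Bb has root Bb, degree 3 in G minor, so III.
F: root F is the subtonic; major triad there is VII.

i - VI - III - VII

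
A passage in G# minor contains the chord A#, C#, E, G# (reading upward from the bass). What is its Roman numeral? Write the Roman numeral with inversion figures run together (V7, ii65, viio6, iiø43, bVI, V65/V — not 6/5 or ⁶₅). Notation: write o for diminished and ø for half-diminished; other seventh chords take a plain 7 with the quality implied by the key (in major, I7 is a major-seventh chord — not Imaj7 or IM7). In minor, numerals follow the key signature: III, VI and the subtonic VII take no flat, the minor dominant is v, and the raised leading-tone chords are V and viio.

iiø7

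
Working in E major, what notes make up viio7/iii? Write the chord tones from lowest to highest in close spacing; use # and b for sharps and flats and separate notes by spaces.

viio7/iii is a secondary leading-tone chord. The target iii is G# in E major; the applied chord is rooted a semitone below, on F##.
Building a fully diminished seventh chord on F## gives F##-A#-C#-E.

F## A# C# E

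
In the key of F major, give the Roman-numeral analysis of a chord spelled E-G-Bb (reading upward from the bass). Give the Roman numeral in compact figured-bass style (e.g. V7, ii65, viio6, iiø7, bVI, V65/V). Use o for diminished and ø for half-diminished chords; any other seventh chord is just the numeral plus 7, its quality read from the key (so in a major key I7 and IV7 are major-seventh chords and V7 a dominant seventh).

Stacked in thirds the chord is E-G-Bb: a diminished triad on E.
E is scale degree 7 in F major, and a diminished triad on that degree is written viio.

viio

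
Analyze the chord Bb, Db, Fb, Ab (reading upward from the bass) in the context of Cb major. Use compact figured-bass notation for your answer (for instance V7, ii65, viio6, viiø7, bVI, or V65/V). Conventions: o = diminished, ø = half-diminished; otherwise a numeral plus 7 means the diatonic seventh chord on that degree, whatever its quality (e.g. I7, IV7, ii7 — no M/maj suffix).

viiø7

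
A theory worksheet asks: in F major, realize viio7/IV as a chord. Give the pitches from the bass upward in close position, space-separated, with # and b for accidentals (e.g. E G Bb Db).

A C Eb Gb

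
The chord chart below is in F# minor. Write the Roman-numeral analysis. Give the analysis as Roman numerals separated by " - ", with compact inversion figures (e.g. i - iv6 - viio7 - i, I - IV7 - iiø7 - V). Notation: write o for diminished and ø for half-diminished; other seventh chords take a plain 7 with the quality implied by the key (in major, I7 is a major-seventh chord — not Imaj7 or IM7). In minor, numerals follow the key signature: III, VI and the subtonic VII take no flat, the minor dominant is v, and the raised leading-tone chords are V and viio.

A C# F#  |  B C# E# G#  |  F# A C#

A-C#-F# has root F#, degree 1 in F# minor, so i6.
B-C#-E#-G# has root C#, degree 5 in F# minor, so V42.
F#-A-C#: minor triad on F# = scale degree 1 → i.

i6 - V42 - i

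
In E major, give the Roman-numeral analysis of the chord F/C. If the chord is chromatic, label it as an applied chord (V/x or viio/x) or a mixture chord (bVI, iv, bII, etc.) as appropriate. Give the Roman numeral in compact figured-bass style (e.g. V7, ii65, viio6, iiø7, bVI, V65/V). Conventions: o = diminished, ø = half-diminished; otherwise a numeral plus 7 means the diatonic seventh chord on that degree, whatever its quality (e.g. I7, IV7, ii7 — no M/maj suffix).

The pitches F-A-C form a major triad rooted on F.
F is the lowered second degree of E major (diatonic 2 would be F#). This is the Neapolitan chord — a major triad on the lowered second degree.
With C in the bass the chord is in second inversion, so the figured bass is 64.

bII64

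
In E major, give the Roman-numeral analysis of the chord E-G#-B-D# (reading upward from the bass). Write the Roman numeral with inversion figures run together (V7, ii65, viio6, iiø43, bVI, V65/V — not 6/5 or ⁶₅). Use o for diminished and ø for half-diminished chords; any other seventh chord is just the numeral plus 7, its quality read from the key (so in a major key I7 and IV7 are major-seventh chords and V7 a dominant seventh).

I7

The pitches E-G#-B-D# form a major seventh chord rooted on E.
In E major, E is the tonic; the diatonic major seventh chord there is I7.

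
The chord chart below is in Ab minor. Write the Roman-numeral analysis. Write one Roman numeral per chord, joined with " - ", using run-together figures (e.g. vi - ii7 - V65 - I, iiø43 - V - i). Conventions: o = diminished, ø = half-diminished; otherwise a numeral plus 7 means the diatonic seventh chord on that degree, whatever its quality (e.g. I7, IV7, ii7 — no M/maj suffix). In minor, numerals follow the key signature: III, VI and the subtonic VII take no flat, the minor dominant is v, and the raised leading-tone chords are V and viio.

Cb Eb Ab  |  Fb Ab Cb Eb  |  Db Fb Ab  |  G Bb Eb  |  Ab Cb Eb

i6 - VI7 - iv - V6 - i

Cb-Eb-Ab: minor triad on Ab = scale degree 1 → i6.
Fb-Ab-Cb-Eb: root Fb is the submediant; major seventh chord there is VI7.
Db-Fb-Ab has root Db, degree 4 in Ab minor, so iv.
G-Bb-Eb: root Eb is the dominant; major triad there is V6.
Ab-Cb-Eb: minor triad on Ab = scale degree 1 → i.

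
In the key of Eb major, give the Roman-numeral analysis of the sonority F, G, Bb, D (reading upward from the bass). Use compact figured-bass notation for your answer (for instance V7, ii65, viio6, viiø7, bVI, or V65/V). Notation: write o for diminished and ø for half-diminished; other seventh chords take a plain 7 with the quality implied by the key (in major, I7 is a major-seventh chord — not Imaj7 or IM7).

iii42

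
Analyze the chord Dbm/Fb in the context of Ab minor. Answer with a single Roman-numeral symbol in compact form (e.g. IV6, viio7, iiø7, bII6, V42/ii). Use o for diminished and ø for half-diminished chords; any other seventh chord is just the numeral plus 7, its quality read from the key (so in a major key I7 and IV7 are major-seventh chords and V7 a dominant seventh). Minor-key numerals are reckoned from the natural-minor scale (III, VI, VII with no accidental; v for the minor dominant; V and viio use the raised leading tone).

Stacked in thirds the chord is Db-Fb-Ab: a minor triad on Db.
In Ab minor, Db is the subdominant; the diatonic minor triad there is iv.
With Fb in the bass the chord is in first inversion, so the figured bass is 6.

iv6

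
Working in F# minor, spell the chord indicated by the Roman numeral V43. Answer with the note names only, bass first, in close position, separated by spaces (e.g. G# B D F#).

G# B C# E#

In F# minor, scale degree 5 is C#. The dominant is major (leading tone raised), so V is a dominant seventh chord.
Stacking thirds from C# gives C#-E#-G#-B.
With the 43 figure the chord is in second inversion; from the bass G# upward in close position it reads G#-B-C#-E#.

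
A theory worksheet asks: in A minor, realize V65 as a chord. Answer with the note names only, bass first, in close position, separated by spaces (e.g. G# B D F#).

In A minor, the dominant is E. The dominant is major (leading tone raised), so V is a dominant seventh chord.
Stacking thirds from E gives E-G#-B-D.
With the 65 figure the chord is in first inversion; from the bass G# upward in close position it reads G#-B-D-E.

G# B D E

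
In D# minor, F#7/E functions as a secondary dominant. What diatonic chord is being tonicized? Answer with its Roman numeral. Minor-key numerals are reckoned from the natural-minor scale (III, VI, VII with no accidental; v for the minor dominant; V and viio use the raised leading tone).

VI

The chord is a dominant seventh chord on F#.
A dominant resolves down a perfect fifth: F# → B. In D# minor, B is scale degree 6, i.e. VI.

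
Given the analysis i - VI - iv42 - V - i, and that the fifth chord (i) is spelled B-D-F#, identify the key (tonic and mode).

B minor

The anchor chord is a minor triad on B, labeled i.
If B is scale degree 1 and the mode makes that degree carry a minor triad, the tonic is B and the mode is minor.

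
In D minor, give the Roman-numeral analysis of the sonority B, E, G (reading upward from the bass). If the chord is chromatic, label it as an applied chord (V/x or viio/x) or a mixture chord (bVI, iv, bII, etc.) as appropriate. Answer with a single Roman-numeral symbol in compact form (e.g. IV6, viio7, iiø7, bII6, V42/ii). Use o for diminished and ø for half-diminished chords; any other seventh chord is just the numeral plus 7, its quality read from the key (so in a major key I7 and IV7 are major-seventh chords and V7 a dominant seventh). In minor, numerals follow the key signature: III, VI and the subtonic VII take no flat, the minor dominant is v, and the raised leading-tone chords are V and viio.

The pitches E-G-B form a minor triad rooted on E.
E is the second degree of D minor. This is the minor supertonic, borrowed from the parallel major (the Dorian ii).
With B in the bass the chord is in second inversion, so the figured bass is 64.

ii64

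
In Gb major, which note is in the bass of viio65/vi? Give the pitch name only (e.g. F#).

The applied chord viio65/vi is rooted on D: D-F-Ab-Cb.
The figure 65 means first inversion — the third is in the bass.

F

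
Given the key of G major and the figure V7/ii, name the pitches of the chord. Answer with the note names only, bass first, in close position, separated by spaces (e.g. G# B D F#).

The slash means an applied dominant: we want the dominant of ii. In G major, ii is A minor, and its dominant is built on E.
Building a dominant seventh chord on E gives E-G#-B-D.

E G# B D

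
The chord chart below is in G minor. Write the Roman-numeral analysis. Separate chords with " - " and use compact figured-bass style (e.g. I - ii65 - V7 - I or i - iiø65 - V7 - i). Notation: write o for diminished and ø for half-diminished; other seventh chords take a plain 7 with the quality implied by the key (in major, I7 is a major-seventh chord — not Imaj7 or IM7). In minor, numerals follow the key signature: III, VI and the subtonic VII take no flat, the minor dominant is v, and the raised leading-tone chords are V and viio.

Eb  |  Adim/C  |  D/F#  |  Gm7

Eb: root Eb is the submediant; major triad there is VI.
Adim/C: diminished triad on A = scale degree 2 → iio6.
D/F#: major triad on D = scale degree 5 → V6.
Gm7: root G is the tonic; minor seventh chord there is i7.

VI - iio6 - V6 - i7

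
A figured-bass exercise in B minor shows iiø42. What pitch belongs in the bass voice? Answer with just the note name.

B

iiø in B minor has root C#; the chord is C#-E-G-B.
The figure 42 means third inversion — the seventh is in the bass.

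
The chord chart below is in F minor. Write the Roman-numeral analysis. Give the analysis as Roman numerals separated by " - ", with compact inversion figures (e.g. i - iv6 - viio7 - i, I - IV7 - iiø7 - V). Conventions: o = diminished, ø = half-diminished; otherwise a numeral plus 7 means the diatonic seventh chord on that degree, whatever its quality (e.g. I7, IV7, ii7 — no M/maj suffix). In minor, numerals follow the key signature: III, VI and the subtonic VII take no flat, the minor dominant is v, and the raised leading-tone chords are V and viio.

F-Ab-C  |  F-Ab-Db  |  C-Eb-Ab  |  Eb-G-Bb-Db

i - VI6 - III6 - VII7

F-Ab-C: minor triad on F = scale degree 1 → i.
F-Ab-Db: major triad on Db = scale degree 6 → VI6.
C-Eb-Ab has root Ab, degree 3 in F minor, so III6.
Eb-G-Bb-Db has root Eb, degree 7 in F minor, so VII7.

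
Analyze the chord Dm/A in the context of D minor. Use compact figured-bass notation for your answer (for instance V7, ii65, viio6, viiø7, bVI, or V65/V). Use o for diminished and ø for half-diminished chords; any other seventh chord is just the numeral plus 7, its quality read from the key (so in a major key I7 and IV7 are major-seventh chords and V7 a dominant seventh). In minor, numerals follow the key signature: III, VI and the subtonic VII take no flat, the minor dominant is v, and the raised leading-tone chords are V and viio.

Stacked in thirds the chord is D-F-A: a minor triad on D.
In D minor, D is the tonic; the diatonic minor triad there is i.
With A in the bass the chord is in second inversion, so the figured bass is 64.

i64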